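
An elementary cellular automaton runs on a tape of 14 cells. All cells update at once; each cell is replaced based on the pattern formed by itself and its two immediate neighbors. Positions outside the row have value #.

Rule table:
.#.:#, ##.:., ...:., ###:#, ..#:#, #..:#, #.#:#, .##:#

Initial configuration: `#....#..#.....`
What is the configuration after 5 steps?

######.#######

step 1: .#..######...#
step 2: #########.#.##
step 3: ########.#####
step 4: #######.######
step 5: ######.#######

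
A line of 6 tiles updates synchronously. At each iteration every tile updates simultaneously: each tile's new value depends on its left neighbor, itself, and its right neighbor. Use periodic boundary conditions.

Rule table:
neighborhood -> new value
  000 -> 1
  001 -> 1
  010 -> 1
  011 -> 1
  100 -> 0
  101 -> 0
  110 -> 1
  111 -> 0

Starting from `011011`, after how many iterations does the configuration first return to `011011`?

1

iteration 1: 011011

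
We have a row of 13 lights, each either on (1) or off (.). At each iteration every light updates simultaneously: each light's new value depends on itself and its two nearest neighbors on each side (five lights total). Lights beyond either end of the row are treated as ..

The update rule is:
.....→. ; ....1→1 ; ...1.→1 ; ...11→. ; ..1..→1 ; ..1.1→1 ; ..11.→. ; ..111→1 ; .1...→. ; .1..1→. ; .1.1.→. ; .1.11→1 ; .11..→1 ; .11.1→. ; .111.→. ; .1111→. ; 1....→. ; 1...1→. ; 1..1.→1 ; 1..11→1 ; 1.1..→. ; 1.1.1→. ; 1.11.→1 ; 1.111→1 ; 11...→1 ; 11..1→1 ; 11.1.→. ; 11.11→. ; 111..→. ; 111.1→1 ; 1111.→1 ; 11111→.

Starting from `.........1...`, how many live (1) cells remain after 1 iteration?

3

iteration 1: .......111...
count of 1: 3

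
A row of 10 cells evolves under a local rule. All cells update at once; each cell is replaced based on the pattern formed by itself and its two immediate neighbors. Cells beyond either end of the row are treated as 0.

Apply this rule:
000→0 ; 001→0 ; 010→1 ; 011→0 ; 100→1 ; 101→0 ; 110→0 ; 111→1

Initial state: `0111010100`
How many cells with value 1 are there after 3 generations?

3

generation 1: 0010010110
generation 2: 0011010001
generation 3: 0000011001
count of 1: 3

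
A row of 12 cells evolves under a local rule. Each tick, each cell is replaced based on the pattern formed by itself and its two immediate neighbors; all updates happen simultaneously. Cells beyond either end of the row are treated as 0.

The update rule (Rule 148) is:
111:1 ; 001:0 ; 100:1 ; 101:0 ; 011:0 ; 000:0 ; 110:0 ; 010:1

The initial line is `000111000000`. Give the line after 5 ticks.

tick 1: 000010100000
tick 2: 000010110000
tick 3: 000010001000
tick 4: 000011001100
tick 5: 000000100010

000000100010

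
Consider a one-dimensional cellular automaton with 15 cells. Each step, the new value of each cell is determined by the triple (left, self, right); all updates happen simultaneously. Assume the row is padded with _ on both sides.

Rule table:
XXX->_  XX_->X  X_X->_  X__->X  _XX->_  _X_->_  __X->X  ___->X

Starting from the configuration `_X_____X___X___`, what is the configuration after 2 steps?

X_XXXXX_XXX_XXX
______X___X___X

______X___X___X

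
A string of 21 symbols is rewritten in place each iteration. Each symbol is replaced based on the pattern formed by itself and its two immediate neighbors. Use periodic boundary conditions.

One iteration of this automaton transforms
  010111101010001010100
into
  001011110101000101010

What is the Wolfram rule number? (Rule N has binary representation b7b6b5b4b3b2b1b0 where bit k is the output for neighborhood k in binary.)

position 4: 111 → 1  (bit 7 = 1)
position 6: 110 → 1  (bit 6 = 1)
position 2: 101 → 1  (bit 5 = 1)
position 11: 100 → 1  (bit 4 = 1)
position 3: 011 → 0  (bit 3 = 0)
position 1: 010 → 0  (bit 2 = 0)
position 0: 001 → 0  (bit 1 = 0)
position 12: 000 → 0  (bit 0 = 0)
bits b7..b0 = 11110000 = 240

240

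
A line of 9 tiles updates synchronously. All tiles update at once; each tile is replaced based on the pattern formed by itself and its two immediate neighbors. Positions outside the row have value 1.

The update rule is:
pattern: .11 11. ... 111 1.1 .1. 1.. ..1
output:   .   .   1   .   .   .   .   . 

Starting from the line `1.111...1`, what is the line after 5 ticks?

......11.

tick 1: ......1..
tick 2: .1111....
tick 3: ......11.
tick 4: .1111....  (repeats tick 2; period 2)
tick 5: ......11.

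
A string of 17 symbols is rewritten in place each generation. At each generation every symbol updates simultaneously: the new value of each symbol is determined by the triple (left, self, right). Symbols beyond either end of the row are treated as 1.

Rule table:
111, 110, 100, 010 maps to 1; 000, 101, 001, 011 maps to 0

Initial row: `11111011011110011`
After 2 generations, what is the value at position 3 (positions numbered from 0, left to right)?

1

generation 1: 11111001001111001
generation 2: 11111101100111100
position 3 holds 1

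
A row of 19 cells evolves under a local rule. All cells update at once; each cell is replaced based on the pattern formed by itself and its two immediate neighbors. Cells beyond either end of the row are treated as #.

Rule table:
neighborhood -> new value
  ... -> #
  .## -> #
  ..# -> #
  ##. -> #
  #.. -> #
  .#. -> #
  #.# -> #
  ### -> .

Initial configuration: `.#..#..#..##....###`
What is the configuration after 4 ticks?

#################..
................###
#################..  (repeats tick 1; period 2)
tick 4: ................###

................###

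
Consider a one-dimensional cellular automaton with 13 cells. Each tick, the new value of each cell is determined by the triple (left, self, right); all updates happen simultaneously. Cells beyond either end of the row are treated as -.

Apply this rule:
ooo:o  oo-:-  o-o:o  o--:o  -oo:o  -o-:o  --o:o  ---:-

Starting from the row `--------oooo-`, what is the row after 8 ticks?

oooo-oo-oo-oo

-------oooo-o
------oooo-oo
-----oooo-oo-
----oooo-oo-o
---oooo-oo-oo
--oooo-oo-oo-
-oooo-oo-oo-o
oooo-oo-oo-oo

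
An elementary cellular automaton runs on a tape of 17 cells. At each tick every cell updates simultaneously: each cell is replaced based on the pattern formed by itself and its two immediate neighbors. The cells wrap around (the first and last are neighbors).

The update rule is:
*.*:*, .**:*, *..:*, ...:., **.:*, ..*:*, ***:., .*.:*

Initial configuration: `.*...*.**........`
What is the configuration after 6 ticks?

****...**.......*

tick 1: ***.******.......
tick 2: *.***....**.....*
tick 3: ***.**..****...**
tick 4: ..*******..**.**.
tick 5: .**.....*********
tick 6: ****...**.......*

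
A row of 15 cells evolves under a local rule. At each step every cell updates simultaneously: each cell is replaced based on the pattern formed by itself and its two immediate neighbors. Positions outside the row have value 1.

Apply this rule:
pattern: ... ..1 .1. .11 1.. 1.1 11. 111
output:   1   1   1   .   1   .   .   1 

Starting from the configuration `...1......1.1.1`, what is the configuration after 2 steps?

11111111111.1..
1111111111..111

1111111111..111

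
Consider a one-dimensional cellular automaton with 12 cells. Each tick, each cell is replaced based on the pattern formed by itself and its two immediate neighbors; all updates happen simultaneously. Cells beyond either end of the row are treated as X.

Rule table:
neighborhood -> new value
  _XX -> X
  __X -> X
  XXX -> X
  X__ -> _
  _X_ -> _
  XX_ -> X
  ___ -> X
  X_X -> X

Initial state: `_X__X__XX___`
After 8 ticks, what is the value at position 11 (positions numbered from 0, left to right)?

X

X__X__XXX_XX
X_X__XXXXXXX
XX__XXXXXXXX
XX_XXXXXXXXX
XXXXXXXXXXXX
XXXXXXXXXXXX  (fixed point — unchanged through tick 8)
position 11 holds X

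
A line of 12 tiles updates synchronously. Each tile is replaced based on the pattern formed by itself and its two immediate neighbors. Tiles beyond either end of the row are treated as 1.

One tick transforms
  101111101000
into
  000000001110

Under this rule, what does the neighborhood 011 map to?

0

At position 2 the neighborhood is 011; the next row has 0 there.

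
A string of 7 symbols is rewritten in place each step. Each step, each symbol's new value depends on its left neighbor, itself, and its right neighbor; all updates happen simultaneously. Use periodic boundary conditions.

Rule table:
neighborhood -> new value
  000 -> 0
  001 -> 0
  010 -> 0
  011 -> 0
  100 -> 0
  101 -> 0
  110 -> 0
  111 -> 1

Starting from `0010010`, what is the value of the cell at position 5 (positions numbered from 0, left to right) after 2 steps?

0

0000000
0000000
position 5 holds 0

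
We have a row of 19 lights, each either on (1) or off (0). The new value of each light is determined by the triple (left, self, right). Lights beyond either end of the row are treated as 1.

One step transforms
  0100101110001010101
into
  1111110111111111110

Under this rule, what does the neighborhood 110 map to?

At position 8 the neighborhood is 110; the next row has 1 there.

1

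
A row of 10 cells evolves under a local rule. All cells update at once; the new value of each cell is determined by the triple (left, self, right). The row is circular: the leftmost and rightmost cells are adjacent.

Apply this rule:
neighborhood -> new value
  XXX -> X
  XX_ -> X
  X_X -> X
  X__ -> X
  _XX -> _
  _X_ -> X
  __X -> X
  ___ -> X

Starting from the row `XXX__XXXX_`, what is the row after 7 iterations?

X_XXXX_XXX

_XXXX_XXXX
X_XXXX_XXX
XX_XXXX_XX
XXX_XXXX_X
XXXX_XXXX_
_XXXX_XXXX  (repeats iteration 1; period 5)
iteration 7: X_XXXX_XXX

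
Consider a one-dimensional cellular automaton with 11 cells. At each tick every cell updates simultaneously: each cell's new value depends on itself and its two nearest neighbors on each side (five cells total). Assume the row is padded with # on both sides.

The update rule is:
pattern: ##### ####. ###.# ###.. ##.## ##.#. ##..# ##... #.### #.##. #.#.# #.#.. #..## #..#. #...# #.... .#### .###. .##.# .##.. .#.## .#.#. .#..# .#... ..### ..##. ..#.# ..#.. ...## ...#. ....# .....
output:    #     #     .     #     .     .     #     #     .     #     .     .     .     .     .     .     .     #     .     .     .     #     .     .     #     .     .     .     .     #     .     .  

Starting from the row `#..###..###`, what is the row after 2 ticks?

#....#.....

tick 1: ##.####.#.#
tick 2: #....#.....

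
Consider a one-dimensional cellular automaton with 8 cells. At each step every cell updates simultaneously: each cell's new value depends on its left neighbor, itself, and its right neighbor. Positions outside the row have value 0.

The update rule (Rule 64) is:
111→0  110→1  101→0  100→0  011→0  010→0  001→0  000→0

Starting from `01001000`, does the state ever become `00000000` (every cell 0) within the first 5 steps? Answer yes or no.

yes

00000000
all cells are 0 at step 1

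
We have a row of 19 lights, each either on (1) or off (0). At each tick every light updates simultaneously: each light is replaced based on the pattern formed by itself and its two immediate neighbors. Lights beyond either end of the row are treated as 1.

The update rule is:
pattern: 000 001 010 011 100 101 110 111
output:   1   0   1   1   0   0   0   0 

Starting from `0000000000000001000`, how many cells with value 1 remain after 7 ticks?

tick 1: 0111111111111101010
tick 2: 0100000000000001010
tick 3: 0101111111111101010
tick 4: 0101000000000001010
tick 5: 0101011111111101010
tick 6: 0101010000000001010
tick 7: 0101010111111101010
count of 1: 12

12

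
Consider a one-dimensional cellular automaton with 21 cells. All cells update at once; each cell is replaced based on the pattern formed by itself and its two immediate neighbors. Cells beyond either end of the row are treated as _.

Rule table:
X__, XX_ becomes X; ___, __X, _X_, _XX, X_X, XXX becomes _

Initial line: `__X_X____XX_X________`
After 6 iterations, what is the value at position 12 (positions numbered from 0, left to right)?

_

iteration 1: _____X____X__X_______
iteration 2: ______X____X__X______
iteration 3: _______X____X__X_____
iteration 4: ________X____X__X____
iteration 5: _________X____X__X___
iteration 6: __________X____X__X__
position 12 holds _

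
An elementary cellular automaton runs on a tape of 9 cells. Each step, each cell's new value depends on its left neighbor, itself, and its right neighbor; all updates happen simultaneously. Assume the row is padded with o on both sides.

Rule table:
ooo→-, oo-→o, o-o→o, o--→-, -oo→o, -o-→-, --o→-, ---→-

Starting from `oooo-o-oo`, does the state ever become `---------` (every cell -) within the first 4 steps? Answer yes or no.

---oo-oo-
---oooooo
---o-----
---------
all cells are - at step 4

yes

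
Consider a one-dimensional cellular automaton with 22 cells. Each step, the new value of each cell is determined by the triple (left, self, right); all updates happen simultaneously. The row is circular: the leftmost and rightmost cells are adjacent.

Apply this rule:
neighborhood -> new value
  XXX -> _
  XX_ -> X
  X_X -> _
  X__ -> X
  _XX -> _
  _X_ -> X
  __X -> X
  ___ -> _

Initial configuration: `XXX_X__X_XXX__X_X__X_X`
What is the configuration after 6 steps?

__XX_XX_____X_XX_X_X__

__X_XXXX___XXXX_XXXX__
_XX____XX_X___X____XX_
X_XX__X_X_XX_XXX__X_XX
X__XXXX_X__X___XXXX___
XXX___X_XXXXX_X___XX_X
__XX_XX_____X_XX_X_X__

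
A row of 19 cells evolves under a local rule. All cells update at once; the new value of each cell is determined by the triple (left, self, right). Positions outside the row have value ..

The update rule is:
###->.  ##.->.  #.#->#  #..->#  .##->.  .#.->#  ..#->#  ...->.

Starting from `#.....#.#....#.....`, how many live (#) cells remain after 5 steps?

9

##...#####..###....
..#.#.....##...#...
.#####...#..#.###..
#.....#.######...#.
##...###......#.###
count of #: 9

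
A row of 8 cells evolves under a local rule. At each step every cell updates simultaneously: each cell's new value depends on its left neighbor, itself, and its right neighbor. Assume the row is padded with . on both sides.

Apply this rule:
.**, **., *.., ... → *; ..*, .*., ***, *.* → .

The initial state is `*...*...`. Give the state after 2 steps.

.***.*.*

.**..***
.***.*.*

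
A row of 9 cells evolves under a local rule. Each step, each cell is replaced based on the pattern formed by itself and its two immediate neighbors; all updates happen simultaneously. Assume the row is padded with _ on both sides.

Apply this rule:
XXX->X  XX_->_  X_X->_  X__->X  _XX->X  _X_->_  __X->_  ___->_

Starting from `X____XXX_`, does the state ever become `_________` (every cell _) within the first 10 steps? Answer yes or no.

yes

_X___XX_X
__X__X___
___X__X__
____X__X_
_____X__X
______X__
_______X_
________X
_________
all cells are _ at step 9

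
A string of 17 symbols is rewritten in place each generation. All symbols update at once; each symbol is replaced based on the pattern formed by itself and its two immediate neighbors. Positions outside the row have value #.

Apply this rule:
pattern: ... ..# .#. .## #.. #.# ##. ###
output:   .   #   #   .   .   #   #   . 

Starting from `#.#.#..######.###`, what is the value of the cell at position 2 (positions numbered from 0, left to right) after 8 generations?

.

#####.#.....##...
....###....#.#..#
...#..#...####.#.
..##.##..#...####
.#.##.#.##..#....
###.####.#.##...#
..##...####.#..#.
.#.#..#...###.###
position 2 holds .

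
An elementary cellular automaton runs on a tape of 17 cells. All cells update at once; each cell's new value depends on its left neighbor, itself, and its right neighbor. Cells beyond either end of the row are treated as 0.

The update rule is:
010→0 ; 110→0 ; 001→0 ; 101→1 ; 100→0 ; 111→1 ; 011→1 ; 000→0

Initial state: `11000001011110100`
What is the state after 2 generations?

00000000111010000

10000000111101000
00000000111010000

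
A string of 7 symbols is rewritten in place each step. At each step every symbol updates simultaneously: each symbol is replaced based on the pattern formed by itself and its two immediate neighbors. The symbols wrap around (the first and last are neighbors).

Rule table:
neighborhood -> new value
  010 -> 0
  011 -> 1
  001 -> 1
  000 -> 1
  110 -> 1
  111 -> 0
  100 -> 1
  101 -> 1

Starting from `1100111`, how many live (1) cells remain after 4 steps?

5

0111100
1100111  (repeats step 0; period 2)
step 4: 1100111
count of 1: 5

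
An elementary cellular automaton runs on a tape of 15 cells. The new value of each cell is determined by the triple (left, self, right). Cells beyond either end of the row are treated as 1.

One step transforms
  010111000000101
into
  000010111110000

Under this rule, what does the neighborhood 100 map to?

1

At position 6 the neighborhood is 100; the next row has 1 there.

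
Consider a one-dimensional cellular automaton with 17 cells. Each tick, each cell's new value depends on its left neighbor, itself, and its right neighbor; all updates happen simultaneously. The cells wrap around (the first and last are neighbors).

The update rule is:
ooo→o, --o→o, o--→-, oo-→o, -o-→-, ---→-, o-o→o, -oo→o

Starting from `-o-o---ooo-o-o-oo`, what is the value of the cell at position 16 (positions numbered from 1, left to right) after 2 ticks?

o

o-o---ooooo-o-ooo
oo---ooooooo-oooo
position 16 holds o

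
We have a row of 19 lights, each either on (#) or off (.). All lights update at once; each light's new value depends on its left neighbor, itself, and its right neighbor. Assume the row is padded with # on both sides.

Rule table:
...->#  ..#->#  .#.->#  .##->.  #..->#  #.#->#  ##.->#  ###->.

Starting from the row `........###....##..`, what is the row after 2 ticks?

########..#####.###
.......###....##...

.......###....##...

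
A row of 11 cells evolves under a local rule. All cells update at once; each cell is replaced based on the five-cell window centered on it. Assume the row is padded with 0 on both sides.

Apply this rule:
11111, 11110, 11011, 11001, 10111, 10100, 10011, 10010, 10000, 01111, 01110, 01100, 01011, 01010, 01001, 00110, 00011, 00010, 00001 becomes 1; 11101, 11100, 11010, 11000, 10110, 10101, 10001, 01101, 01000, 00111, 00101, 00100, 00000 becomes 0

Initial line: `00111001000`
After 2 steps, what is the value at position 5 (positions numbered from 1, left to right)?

1

11010110010
10001011100
position 5 holds 1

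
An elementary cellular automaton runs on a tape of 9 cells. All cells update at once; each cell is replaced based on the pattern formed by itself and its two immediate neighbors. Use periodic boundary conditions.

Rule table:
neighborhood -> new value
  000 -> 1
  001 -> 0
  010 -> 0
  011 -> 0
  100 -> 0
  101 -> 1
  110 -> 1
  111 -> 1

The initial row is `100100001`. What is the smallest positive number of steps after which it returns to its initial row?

3

100001100
001100100
100100001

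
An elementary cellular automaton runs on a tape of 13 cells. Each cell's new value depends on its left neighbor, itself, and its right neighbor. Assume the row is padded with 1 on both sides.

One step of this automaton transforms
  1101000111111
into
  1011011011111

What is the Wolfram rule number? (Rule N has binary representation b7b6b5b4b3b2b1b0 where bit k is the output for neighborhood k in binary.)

167

position 0: 111 → 1  (bit 7 = 1)
position 1: 110 → 0  (bit 6 = 0)
position 2: 101 → 1  (bit 5 = 1)
position 4: 100 → 0  (bit 4 = 0)
position 7: 011 → 0  (bit 3 = 0)
position 3: 010 → 1  (bit 2 = 1)
position 6: 001 → 1  (bit 1 = 1)
position 5: 000 → 1  (bit 0 = 1)
bits b7..b0 = 10100111 = 167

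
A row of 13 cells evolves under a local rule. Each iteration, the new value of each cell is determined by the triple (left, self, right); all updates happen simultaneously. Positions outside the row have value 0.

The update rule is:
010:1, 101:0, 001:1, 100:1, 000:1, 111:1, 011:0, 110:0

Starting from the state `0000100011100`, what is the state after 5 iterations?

1111111101011
0111111001000
1011110111111
1001100011110
1110011101101

1110011101101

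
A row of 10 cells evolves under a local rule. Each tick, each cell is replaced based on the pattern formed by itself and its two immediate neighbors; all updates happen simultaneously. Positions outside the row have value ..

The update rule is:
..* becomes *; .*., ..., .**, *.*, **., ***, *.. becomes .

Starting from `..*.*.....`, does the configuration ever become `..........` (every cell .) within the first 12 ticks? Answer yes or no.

tick 1: .*........
tick 2: *.........
tick 3: ..........
all cells are . at tick 3

yes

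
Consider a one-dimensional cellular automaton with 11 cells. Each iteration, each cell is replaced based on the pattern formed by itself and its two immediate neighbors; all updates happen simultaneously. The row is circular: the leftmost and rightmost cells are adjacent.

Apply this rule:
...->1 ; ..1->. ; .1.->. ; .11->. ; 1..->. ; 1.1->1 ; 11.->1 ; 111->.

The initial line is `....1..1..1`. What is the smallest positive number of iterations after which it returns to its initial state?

11

.11........
..1.1111111
...1......1
.1...1111..
...1....1.1
.1...11..1.
...1..1....
11......111
.1.1111....
..1...1.111
....1..1..1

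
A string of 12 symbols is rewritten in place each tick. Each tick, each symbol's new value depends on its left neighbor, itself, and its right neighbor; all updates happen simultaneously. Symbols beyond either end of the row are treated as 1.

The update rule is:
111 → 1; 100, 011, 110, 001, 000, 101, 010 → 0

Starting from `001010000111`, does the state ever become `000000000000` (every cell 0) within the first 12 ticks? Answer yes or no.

yes

000000000011
000000000001
000000000000
all cells are 0 at tick 3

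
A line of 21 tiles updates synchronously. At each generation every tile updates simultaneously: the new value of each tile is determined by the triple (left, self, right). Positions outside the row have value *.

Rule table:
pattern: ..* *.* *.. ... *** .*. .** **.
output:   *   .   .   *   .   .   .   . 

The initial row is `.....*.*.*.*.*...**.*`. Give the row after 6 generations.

........*********...*

.****..........**....
......*********...***
.*****..........**...
.......*********...**
.******..........**..
........*********...*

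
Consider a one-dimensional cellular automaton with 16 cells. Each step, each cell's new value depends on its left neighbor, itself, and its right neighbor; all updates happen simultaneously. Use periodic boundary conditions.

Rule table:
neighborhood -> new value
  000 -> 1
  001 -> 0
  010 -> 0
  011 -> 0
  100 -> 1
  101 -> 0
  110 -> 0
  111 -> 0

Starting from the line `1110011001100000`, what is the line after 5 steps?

0100010001111000

0001000100011110
1100110011000001
0010001000111100
1001100110000011
0100010001111000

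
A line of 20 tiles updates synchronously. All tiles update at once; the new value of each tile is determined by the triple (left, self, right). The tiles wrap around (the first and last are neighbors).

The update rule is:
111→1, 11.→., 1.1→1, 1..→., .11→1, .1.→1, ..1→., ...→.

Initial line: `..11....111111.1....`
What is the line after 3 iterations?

..1.....111.11......

..1.....11111.11....
..1.....1111.11.....
..1.....111.11......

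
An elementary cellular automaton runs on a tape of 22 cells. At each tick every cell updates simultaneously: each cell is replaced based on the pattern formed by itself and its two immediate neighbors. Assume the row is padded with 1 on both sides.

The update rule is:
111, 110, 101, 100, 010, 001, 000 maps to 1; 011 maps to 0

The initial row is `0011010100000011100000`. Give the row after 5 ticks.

1111110111111111110111

tick 1: 1101111111111101111111
tick 2: 1110111111111110111111
tick 3: 1111011111111111011111
tick 4: 1111101111111111101111
tick 5: 1111110111111111110111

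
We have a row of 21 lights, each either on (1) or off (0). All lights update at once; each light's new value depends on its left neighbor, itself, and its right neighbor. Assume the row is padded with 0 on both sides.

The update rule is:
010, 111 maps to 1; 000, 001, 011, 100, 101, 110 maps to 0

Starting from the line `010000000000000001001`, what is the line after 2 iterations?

010000000000000001001

010000000000000001001  (fixed point — unchanged through iteration 2)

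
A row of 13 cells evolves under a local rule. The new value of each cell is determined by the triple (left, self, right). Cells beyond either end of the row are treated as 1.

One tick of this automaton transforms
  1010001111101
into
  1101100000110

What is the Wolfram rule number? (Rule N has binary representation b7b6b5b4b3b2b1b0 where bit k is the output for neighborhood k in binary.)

position 7: 111 → 0  (bit 7 = 0)
position 0: 110 → 1  (bit 6 = 1)
position 1: 101 → 1  (bit 5 = 1)
position 3: 100 → 1  (bit 4 = 1)
position 6: 011 → 0  (bit 3 = 0)
position 2: 010 → 0  (bit 2 = 0)
position 5: 001 → 0  (bit 1 = 0)
position 4: 000 → 1  (bit 0 = 1)
bits b7..b0 = 01110001 = 113

113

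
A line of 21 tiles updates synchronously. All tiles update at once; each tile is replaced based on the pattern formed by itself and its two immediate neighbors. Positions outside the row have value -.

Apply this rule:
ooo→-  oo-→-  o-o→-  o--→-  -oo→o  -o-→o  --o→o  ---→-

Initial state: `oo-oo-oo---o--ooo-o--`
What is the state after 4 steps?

step 1: o--o--o---oo-oo---o--
step 2: o-oo-oo--oo--o---oo--
step 3: o-o--o--oo--oo--oo---
step 4: o-o-oo-oo--oo--oo----

o-o-oo-oo--oo--oo----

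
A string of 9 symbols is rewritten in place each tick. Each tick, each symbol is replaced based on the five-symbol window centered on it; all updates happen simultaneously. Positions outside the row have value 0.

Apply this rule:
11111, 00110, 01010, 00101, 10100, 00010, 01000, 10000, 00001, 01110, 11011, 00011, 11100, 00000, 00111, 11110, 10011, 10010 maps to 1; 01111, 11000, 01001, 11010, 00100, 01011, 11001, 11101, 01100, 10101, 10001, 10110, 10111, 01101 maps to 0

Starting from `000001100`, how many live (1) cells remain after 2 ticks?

6

111111001
101111010
count of 1: 6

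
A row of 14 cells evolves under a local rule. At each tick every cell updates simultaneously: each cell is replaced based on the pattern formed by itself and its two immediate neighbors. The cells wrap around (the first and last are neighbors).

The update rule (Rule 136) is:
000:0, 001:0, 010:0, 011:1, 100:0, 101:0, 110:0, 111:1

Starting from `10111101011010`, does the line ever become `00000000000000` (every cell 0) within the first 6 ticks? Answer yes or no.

00111000010000
00110000000000
00100000000000
00000000000000
all cells are 0 at tick 4

yes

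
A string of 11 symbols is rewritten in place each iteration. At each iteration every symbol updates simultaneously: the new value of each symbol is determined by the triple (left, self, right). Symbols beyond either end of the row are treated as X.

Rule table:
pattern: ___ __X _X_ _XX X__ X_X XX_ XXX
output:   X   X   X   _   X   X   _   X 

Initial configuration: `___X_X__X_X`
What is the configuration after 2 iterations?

XXXXXXXXX_X

XXXXXXXXXX_
XXXXXXXXX_X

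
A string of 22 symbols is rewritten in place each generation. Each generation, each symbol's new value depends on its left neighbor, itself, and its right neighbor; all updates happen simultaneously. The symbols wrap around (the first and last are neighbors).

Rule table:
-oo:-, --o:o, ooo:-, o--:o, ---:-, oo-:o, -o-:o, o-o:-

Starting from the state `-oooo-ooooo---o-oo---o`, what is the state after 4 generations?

----o-----oo-oo--oo-oo
o--ooo---o-o--ooo-o--o
ooo--oo-oo-ooo--o-ooo-
--ooo-o--o---oooo---o-

--ooo-o--o---oooo---o-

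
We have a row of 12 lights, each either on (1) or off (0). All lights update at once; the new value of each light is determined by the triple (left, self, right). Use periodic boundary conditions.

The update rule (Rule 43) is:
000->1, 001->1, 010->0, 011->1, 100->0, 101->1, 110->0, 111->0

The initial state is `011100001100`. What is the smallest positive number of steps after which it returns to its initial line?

110001111001
000111000011
011100011110
110001110000
100111000111
001100011100
111001110001
000011000111
011110011100
110000110001
000111100111
011100001100

12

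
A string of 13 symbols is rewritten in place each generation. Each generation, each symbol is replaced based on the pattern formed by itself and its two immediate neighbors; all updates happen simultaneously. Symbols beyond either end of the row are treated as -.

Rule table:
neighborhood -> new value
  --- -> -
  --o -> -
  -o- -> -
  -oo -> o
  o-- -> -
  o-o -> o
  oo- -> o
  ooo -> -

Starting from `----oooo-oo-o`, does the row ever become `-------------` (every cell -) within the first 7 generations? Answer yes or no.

generation 1: ----o--ooooo-
generation 2: -------o---o-
generation 3: -------------
all cells are - at generation 3

yes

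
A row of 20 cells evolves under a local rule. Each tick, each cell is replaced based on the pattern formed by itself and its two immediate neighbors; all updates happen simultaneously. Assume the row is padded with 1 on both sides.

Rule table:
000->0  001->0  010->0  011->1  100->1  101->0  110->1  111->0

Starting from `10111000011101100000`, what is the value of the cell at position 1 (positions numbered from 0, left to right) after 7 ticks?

tick 1: 10101100010101110000
tick 2: 10001110000001011000
tick 3: 11001011000000011100
tick 4: 01100011100000010110
tick 5: 01110010110000000110
tick 6: 01011000111000000110
tick 7: 00011100101100000110
position 1 holds 0

0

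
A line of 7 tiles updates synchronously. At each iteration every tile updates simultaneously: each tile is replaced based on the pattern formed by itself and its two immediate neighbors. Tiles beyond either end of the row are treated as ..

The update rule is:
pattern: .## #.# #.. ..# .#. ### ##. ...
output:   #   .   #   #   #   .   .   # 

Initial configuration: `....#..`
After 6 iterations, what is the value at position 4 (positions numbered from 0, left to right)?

iteration 1: #######
iteration 2: #......
iteration 3: #######  (repeats iteration 1; period 2)
iteration 6: #......
position 4 holds .

.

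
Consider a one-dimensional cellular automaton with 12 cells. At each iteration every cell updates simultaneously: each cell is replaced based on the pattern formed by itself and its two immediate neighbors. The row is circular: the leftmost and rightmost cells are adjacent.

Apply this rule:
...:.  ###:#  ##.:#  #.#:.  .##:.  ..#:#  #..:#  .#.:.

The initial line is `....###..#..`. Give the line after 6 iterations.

...#.####.#.
..#...###..#
##.#.#.####.
.#......###.
#.#....#.###
#..#..#...##

#..#..#...##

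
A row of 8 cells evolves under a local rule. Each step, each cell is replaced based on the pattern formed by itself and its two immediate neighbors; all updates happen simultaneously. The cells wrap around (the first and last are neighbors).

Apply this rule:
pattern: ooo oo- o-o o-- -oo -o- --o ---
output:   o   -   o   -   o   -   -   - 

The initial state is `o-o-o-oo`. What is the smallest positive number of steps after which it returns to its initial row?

-o-o-ooo
o-o-ooo-
-o-ooo-o
o-ooo-o-
-ooo-o-o
ooo-o-o-
oo-o-o-o
o-o-o-oo

8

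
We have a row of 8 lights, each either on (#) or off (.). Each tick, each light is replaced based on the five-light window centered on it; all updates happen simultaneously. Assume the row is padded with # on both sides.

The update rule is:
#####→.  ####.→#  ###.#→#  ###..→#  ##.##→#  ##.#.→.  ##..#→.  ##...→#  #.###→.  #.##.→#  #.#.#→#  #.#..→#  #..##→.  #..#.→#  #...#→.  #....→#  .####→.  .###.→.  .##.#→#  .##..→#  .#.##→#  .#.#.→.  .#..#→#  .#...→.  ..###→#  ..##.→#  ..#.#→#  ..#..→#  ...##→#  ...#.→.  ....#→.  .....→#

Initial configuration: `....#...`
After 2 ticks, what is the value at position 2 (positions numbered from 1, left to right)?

##..#..#
##.###.#
position 2 holds #

#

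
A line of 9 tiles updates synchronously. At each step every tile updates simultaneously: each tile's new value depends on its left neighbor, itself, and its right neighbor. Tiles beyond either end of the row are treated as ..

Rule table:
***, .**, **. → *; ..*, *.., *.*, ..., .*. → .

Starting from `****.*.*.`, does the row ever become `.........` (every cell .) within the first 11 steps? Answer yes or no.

****.....
****.....  (fixed point — unchanged through step 11)
step 11 is ****....., still not uniform .

no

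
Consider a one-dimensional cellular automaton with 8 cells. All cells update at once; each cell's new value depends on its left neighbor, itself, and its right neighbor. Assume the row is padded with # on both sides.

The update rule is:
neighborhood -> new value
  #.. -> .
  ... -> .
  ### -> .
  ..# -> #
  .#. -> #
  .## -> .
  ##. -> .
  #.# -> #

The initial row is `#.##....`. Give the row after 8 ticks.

.#.....#
##....#.
.....###
....#...
...##..#
..#...#.
.##..###
#...#...

#...#...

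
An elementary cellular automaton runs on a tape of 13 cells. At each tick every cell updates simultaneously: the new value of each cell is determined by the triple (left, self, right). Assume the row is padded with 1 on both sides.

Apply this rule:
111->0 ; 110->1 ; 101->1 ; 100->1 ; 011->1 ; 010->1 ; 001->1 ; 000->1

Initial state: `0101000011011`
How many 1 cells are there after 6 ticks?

tick 1: 1111111111110
tick 2: 0000000000011
tick 3: 1111111111110  (repeats tick 1; period 2)
tick 6: 0000000000011
count of 1: 2

2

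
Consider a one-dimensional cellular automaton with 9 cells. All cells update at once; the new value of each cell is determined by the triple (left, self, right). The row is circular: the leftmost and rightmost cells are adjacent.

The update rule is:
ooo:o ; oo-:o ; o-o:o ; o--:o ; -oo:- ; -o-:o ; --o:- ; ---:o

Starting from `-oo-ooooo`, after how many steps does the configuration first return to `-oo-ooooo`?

9

step 1: o-oo-oooo
step 2: oo-oo-ooo
step 3: ooo-oo-oo
step 4: oooo-oo-o
step 5: ooooo-oo-
step 6: -ooooo-oo
step 7: o-ooooo-o
step 8: oo-ooooo-
step 9: -oo-ooooo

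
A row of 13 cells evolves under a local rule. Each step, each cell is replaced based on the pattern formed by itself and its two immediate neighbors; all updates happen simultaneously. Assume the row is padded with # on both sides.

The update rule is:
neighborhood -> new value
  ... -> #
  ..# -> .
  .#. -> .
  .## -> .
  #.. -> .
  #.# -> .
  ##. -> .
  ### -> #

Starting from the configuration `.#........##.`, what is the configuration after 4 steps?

.###....####.

...######....
.#..####..##.
.....##......
.###....####.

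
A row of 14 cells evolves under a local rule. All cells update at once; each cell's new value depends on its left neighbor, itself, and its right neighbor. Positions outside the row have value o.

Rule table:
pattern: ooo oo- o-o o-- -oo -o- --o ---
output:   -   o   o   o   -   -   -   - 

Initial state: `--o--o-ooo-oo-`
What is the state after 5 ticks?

oo-oo--o--o---

tick 1: o--o--o--oo-oo
tick 2: oo--o--o--oo--
tick 3: -oo--o--o--oo-
tick 4: o-oo--o--o--oo
tick 5: oo-oo--o--o---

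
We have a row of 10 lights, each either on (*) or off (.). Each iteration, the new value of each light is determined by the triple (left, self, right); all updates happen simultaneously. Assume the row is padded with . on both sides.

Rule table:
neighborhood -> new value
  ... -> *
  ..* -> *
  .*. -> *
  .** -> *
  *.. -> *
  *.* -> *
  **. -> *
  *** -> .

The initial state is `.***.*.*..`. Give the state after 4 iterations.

**.*******
****.....*
*..*******
****.....*

****.....*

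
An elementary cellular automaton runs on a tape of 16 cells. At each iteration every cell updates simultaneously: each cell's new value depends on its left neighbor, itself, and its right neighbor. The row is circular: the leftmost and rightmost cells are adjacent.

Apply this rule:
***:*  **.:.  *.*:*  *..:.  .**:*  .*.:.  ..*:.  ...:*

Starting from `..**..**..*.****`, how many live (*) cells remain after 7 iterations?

iteration 1: ..*...*....****.
iteration 2: *...*...**.***..
iteration 3: ..*...*.*.***...
iteration 4: *...*..*.***..**
iteration 5: ..*.....***...**
iteration 6: ....***.**..*.*.
iteration 7: ***.**.**....*..
count of *: 8

8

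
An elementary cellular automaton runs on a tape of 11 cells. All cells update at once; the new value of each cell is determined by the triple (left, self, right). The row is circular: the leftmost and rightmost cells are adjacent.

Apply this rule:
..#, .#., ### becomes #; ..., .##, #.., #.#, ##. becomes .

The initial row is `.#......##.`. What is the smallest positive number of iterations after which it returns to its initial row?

22

##.....#...
......##..#
.....#...##
....##..#..
...#...##..
..##..#....
.#...##....
##..#......
...##.....#
..#......##
.##.....#..
#......##..
#.....#...#
.....##..#.
....#...##.
...##..#...
..#...##...
.##..#.....
#...##.....
#..#......#
..##.....#.
.#......##.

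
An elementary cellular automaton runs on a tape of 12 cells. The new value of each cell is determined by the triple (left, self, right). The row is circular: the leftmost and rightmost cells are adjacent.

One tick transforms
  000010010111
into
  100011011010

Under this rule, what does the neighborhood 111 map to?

At position 10 the neighborhood is 111; the next row has 1 there.

1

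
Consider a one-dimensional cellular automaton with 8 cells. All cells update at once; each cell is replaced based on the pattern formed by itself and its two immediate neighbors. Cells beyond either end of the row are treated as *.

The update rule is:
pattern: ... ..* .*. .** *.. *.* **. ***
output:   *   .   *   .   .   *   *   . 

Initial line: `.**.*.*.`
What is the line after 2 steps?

**......

*.******
**......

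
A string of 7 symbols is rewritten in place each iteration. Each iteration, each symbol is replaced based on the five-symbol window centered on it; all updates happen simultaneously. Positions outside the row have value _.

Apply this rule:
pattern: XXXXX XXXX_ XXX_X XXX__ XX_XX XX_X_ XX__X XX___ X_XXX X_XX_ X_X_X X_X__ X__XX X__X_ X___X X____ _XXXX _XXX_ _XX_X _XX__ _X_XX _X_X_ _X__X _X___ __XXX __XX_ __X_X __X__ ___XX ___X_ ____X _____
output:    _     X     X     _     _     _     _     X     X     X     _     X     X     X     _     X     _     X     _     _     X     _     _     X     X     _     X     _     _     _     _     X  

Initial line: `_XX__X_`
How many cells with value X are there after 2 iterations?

4

iteration 1: ____X_X
iteration 2: XX__X_X
count of X: 4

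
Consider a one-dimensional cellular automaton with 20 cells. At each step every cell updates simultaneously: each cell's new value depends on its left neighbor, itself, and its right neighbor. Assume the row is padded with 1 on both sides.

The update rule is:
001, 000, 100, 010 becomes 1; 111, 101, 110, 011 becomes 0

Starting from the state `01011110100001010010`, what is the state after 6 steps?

01000000111111011110
01111111000000000000
00000000111111111111
11111111000000000000
00000000111111111111  (repeats step 3; period 2)
step 6: 11111111000000000000

11111111000000000000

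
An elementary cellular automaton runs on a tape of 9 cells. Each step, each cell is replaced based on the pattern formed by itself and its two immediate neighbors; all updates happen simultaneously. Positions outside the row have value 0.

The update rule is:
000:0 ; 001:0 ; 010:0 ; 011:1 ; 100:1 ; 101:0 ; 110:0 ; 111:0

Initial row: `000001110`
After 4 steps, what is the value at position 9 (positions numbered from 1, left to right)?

1

000001001
000000100
000000010
000000001
position 9 holds 1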